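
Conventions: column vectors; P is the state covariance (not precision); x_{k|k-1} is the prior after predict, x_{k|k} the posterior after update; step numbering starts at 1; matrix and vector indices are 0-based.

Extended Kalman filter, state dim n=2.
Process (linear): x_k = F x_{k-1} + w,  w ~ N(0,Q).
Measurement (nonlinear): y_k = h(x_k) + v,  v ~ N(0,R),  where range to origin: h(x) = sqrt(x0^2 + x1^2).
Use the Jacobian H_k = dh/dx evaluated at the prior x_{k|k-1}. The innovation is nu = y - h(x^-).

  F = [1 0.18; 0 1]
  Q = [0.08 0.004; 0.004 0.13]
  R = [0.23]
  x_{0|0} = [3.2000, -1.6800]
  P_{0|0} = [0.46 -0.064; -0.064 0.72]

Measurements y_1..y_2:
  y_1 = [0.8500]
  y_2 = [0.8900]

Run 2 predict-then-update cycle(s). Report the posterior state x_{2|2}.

x_post = [1.0167, -0.6387]

step 1: x^-=[2.8976, -1.6800]  P^-=[0.5403 0.0696; 0.0696 0.8500]  H_jac=[0.8651 -0.5016]  S=[0.7878]  K=[0.5490; -0.4648]  nu=[-2.4994]  x^+=[1.5254, -0.5184]  P^+=[0.3028 0.2706; 0.2706 0.6798]
step 2: x^-=[1.4321, -0.5184]  P^-=[0.5023 0.3970; 0.3970 0.8098]  H_jac=[0.9403 -0.3404]  S=[0.5138]  K=[0.6562; 0.1900]  nu=[-0.6331]  x^+=[1.0167, -0.6387]  P^+=[0.2810 0.3329; 0.3329 0.7913]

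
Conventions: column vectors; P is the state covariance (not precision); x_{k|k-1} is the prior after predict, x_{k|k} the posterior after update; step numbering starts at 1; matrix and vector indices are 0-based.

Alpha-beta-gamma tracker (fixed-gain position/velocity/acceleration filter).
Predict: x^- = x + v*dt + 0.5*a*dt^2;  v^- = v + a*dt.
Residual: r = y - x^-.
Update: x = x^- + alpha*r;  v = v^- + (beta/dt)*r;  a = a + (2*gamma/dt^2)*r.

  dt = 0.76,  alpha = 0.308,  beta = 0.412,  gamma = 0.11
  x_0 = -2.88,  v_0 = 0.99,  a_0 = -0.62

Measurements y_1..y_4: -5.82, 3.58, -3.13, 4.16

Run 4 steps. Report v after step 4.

v_post = 4.0684

step 1: x_pred=-2.3067  r=-3.5133  x^+=-3.3888  v^+=-1.3858  a^+=-1.9582
step 2: x_pred=-5.0075  r=8.5875  x^+=-2.3625  v^+=1.7813  a^+=1.3127
step 3: x_pred=-0.6297  r=-2.5003  x^+=-1.3998  v^+=1.4235  a^+=0.3603
step 4: x_pred=-0.2138  r=4.3738  x^+=1.1333  v^+=4.0684  a^+=2.0263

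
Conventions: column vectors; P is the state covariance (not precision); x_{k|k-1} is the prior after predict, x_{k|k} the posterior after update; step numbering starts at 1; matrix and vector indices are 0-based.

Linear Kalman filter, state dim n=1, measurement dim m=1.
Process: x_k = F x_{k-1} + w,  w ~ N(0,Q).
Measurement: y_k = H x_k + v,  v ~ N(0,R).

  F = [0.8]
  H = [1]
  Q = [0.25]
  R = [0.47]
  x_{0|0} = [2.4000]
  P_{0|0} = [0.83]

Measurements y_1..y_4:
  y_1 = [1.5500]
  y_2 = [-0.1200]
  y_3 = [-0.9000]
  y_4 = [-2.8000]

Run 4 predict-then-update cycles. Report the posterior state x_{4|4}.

x_post = [-1.3230]

step 1: x^-=[1.9200]  P^-=[0.7812]  S=[1.2512]  K=[0.6244]  nu=[-0.3700]  x^+=[1.6890]  P^+=[0.2934]
step 2: x^-=[1.3512]  P^-=[0.4378]  S=[0.9078]  K=[0.4823]  nu=[-1.4712]  x^+=[0.6417]  P^+=[0.2267]
step 3: x^-=[0.5133]  P^-=[0.3951]  S=[0.8651]  K=[0.4567]  nu=[-1.4133]  x^+=[-0.1321]  P^+=[0.2146]
step 4: x^-=[-0.1057]  P^-=[0.3874]  S=[0.8574]  K=[0.4518]  nu=[-2.6943]  x^+=[-1.3230]  P^+=[0.2124]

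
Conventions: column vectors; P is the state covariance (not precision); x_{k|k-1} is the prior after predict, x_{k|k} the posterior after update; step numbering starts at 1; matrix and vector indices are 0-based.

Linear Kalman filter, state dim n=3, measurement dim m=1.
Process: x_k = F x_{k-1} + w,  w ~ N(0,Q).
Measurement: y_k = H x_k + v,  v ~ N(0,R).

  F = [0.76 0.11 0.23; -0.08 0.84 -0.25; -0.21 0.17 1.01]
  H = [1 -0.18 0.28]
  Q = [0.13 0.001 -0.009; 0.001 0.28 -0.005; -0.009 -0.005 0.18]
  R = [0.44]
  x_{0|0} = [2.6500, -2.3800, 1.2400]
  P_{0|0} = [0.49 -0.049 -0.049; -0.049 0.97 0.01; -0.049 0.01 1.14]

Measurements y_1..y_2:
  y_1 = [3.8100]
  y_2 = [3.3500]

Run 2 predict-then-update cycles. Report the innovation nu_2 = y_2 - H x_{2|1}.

innov = [1.0123]

step 1: x^-=[2.0374, -2.5212, 0.2913]  P^-=[0.4602 -0.0237 0.1568; -0.0237 1.0392 -0.1273; 0.1568 -0.1273 1.4203]  S=[1.1545]  K=[0.4404; -0.2134; 0.5002]  nu=[1.2372]  x^+=[2.5823, -2.7853, 0.9101]  P^+=[0.2363 0.0848 -0.0975; 0.0848 0.9866 -0.0041; -0.0975 -0.0041 1.1315]
step 2: x^-=[1.8655, -2.7737, -0.0966]  P^-=[0.3182 0.0858 0.1728; 0.0858 1.0348 -0.1625; 0.1728 -0.1625 1.4070]  S=[0.9843]  K=[0.3567; -0.1483; 0.6055]  nu=[1.0123]  x^+=[2.2266, -2.9239, 0.5164]  P^+=[0.1929 0.1379 -0.0398; 0.1379 1.0132 -0.0741; -0.0398 -0.0741 1.0461]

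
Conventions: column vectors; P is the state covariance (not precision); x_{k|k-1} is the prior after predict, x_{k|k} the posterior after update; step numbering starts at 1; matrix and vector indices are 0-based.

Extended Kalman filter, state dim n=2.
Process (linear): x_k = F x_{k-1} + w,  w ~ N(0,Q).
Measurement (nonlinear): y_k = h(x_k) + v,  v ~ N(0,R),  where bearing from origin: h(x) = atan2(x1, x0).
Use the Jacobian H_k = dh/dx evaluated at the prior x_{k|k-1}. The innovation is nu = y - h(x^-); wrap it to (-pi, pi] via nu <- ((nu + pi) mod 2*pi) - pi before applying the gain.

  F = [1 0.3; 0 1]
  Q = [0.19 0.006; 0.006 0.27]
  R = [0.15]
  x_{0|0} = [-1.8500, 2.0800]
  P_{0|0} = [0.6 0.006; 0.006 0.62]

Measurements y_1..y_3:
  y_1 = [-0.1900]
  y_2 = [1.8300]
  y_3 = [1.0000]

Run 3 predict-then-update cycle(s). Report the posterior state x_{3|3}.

step 1: x^-=[-1.2260, 2.0800]  P^-=[0.8494 0.1980; 0.1980 0.8900]  H_jac=[-0.3568 -0.2103]  S=[0.3272]  K=[-1.0535; -0.7879]  nu=[-2.2934]  x^+=[1.1900, 3.8870]  P^+=[0.4863 -0.0736; -0.0736 0.6869]
step 2: x^-=[2.3561, 3.8870]  P^-=[0.6939 0.1384; 0.1384 0.9569]  H_jac=[-0.1881 0.1140]  S=[0.1811]  K=[-0.6338; 0.4588]  nu=[0.8041]  x^+=[1.8464, 4.2560]  P^+=[0.6212 0.1911; 0.1911 0.9187]
step 3: x^-=[3.1232, 4.2560]  P^-=[1.0085 0.4727; 0.4727 1.1887]  H_jac=[-0.1527 0.1121]  S=[0.1723]  K=[-0.5865; 0.3543]  nu=[0.0623]  x^+=[3.0867, 4.2780]  P^+=[0.9493 0.5085; 0.5085 1.1671]

x_post = [3.0867, 4.2780]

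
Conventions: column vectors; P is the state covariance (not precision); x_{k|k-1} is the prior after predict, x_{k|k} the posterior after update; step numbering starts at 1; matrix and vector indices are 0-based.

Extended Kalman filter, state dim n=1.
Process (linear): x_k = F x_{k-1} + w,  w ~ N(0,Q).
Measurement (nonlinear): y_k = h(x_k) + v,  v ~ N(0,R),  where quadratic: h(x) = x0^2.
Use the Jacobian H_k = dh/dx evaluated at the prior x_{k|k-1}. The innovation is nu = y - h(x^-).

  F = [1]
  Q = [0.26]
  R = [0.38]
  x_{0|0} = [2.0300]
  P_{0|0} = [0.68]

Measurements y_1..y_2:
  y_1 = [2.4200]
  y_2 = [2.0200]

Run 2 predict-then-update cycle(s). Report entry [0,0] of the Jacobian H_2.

H_jac[0,0] = 3.2422

step 1: x^-=[2.0300]  P^-=[0.9400]  H_jac=[4.0600]  S=[15.8746]  K=[0.2404]  nu=[-1.7009]  x^+=[1.6211]  P^+=[0.0225]
step 2: x^-=[1.6211]  P^-=[0.2825]  H_jac=[3.2422]  S=[3.3496]  K=[0.2734]  nu=[-0.6079]  x^+=[1.4549]  P^+=[0.0320]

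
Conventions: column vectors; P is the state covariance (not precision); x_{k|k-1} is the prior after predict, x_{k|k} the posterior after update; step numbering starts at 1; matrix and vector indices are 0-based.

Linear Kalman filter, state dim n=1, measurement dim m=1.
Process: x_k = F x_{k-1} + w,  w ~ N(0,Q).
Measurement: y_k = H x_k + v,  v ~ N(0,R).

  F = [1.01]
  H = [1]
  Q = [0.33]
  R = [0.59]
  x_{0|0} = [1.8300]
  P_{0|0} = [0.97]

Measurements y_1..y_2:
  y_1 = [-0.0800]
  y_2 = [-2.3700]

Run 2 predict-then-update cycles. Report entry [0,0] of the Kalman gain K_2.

K[0,0] = 0.5583

step 1: x^-=[1.8483]  P^-=[1.3195]  S=[1.9095]  K=[0.6910]  nu=[-1.9283]  x^+=[0.5158]  P^+=[0.4077]
step 2: x^-=[0.5210]  P^-=[0.7459]  S=[1.3359]  K=[0.5583]  nu=[-2.8910]  x^+=[-1.0932]  P^+=[0.3294]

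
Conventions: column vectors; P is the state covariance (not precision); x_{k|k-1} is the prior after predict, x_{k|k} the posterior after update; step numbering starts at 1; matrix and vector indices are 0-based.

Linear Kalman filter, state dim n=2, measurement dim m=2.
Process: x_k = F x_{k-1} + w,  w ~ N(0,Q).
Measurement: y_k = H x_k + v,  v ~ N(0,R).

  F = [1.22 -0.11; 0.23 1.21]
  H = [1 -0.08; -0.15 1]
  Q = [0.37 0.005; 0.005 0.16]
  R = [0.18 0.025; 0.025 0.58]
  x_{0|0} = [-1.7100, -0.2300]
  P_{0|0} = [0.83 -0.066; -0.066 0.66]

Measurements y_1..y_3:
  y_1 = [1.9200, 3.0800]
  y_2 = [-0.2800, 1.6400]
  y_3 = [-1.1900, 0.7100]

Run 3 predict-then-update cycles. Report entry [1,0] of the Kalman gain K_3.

step 1: x^-=[-2.0609, -0.6716]  P^-=[1.6311 0.0543; 0.0543 1.1335]  S=[1.8096 -0.2554; -0.2554 1.7339]  K=[0.9022 0.0231; 0.0730 0.6598]  nu=[3.9272, 3.4425]  x^+=[1.5616, 1.8864]  P^+=[0.1679 0.0611; 0.0611 0.3937]
step 2: x^-=[1.6977, 2.6417]  P^-=[0.6082 0.0884; 0.0884 0.7793]  S=[0.7790 -0.0391; -0.0391 1.3464]  K=[0.7726 0.0203; 0.0621 0.5707]  nu=[-1.7664, -0.7470]  x^+=[0.3177, 2.1056]  P^+=[0.1438 0.0527; 0.0527 0.3405]
step 3: x^-=[0.1560, 2.6209]  P^-=[0.5740 0.0765; 0.0765 0.6954]  S=[0.7462 -0.0393; -0.0393 1.2654]  K=[0.7619 0.0161; 0.0565 0.5423]  nu=[-1.1363, -1.8875]  x^+=[-0.7401, 1.5332]  P^+=[0.1415 0.0496; 0.0496 0.3234]

K[1,0] = 0.0565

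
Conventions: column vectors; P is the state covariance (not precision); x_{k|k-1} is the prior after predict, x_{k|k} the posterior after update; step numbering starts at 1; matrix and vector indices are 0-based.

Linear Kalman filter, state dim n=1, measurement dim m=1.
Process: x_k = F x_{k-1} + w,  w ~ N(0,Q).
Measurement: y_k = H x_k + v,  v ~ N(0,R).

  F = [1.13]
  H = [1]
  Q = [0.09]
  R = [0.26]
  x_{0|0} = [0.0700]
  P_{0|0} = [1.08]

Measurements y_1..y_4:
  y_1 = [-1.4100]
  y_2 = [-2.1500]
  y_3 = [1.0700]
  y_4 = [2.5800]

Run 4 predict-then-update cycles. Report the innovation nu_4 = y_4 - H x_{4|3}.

innov = [3.0532]

step 1: x^-=[0.0791]  P^-=[1.4691]  S=[1.7291]  K=[0.8496]  nu=[-1.4891]  x^+=[-1.1861]  P^+=[0.2209]
step 2: x^-=[-1.3403]  P^-=[0.3721]  S=[0.6321]  K=[0.5887]  nu=[-0.8097]  x^+=[-1.8169]  P^+=[0.1531]
step 3: x^-=[-2.0531]  P^-=[0.2854]  S=[0.5454]  K=[0.5233]  nu=[3.1231]  x^+=[-0.4188]  P^+=[0.1361]
step 4: x^-=[-0.4732]  P^-=[0.2637]  S=[0.5237]  K=[0.5036]  nu=[3.0532]  x^+=[1.0643]  P^+=[0.1309]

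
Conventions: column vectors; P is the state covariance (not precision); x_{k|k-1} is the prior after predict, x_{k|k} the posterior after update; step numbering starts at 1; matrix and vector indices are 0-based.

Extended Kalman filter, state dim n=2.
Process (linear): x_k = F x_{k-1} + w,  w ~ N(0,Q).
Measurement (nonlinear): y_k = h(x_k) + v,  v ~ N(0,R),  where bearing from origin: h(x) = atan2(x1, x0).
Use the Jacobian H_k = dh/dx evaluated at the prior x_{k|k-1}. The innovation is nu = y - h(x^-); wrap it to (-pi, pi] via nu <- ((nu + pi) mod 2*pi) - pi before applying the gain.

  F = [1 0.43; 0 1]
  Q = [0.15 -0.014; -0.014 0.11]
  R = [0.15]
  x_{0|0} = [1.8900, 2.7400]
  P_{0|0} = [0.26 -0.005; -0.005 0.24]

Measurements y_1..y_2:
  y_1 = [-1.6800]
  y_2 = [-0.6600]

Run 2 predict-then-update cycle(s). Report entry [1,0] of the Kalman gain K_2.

K[1,0] = 0.3804

step 1: x^-=[3.0682, 2.7400]  P^-=[0.4501 0.0842; 0.0842 0.3500]  H_jac=[-0.1619 0.1813]  S=[0.1684]  K=[-0.3422; 0.2960]  nu=[-2.4090]  x^+=[3.8925, 2.0271]  P^+=[0.4304 0.1013; 0.1013 0.3353]
step 2: x^-=[4.7641, 2.0271]  P^-=[0.7294 0.2314; 0.2314 0.4453]  H_jac=[-0.0756 0.1777]  S=[0.1620]  K=[-0.0866; 0.3804]  nu=[-1.0623]  x^+=[4.8561, 1.6229]  P^+=[0.7282 0.2367; 0.2367 0.4218]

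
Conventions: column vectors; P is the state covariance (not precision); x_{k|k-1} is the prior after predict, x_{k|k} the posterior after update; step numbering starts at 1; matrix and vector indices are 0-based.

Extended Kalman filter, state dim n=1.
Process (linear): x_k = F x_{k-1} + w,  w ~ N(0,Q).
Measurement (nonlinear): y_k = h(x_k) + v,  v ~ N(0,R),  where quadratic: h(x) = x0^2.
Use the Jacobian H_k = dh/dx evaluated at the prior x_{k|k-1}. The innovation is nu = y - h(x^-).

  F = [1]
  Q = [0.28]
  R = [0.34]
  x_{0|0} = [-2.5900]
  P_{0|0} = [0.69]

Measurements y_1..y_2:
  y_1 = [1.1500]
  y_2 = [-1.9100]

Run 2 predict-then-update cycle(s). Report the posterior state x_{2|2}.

step 1: x^-=[-2.5900]  P^-=[0.9700]  H_jac=[-5.1800]  S=[26.3674]  K=[-0.1906]  nu=[-5.5581]  x^+=[-1.5308]  P^+=[0.0125]
step 2: x^-=[-1.5308]  P^-=[0.2925]  H_jac=[-3.0617]  S=[3.0819]  K=[-0.2906]  nu=[-4.2535]  x^+=[-0.2948]  P^+=[0.0323]

x_post = [-0.2948]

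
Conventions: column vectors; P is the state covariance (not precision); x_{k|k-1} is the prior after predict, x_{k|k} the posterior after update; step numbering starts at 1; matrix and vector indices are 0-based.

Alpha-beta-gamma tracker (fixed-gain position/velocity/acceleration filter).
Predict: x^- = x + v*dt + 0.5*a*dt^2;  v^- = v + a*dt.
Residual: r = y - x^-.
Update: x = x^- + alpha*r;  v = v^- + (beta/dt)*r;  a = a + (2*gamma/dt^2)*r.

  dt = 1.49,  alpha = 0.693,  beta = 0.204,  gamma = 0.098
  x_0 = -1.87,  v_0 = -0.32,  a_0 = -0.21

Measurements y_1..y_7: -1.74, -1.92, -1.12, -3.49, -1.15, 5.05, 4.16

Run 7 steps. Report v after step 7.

v_post = 2.2611

step 1: x_pred=-2.5799  r=0.8399  x^+=-1.9979  v^+=-0.5179  a^+=-0.1358
step 2: x_pred=-2.9203  r=1.0003  x^+=-2.2271  v^+=-0.5834  a^+=-0.0475
step 3: x_pred=-3.1491  r=2.0291  x^+=-1.7429  v^+=-0.3764  a^+=0.1316
step 4: x_pred=-2.1577  r=-1.3323  x^+=-3.0810  v^+=-0.3627  a^+=0.0140
step 5: x_pred=-3.6059  r=2.4559  x^+=-1.9040  v^+=-0.0056  a^+=0.2308
step 6: x_pred=-1.6562  r=6.7062  x^+=2.9912  v^+=1.2564  a^+=0.8228
step 7: x_pred=5.7766  r=-1.6166  x^+=4.6563  v^+=2.2611  a^+=0.6801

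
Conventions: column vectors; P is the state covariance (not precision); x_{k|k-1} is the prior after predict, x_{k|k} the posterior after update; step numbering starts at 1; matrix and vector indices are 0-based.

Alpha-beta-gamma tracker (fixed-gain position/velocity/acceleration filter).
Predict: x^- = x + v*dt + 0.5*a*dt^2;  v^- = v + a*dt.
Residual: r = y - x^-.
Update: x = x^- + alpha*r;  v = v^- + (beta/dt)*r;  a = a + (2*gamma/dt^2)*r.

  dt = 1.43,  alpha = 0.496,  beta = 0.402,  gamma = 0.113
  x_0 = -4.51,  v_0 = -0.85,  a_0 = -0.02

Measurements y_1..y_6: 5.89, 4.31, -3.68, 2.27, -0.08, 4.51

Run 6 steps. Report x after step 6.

step 1: x_pred=-5.7459  r=11.6359  x^+=0.0255  v^+=2.3925  a^+=1.2660
step 2: x_pred=4.7411  r=-0.4311  x^+=4.5273  v^+=4.0816  a^+=1.2183
step 3: x_pred=11.6098  r=-15.2898  x^+=4.0260  v^+=1.5256  a^+=-0.4715
step 4: x_pred=5.7257  r=-3.4557  x^+=4.0116  v^+=-0.1200  a^+=-0.8534
step 5: x_pred=2.9675  r=-3.0475  x^+=1.4559  v^+=-2.1970  a^+=-1.1902
step 6: x_pred=-2.9027  r=7.4127  x^+=0.7740  v^+=-1.8152  a^+=-0.3709

x_post = 0.7740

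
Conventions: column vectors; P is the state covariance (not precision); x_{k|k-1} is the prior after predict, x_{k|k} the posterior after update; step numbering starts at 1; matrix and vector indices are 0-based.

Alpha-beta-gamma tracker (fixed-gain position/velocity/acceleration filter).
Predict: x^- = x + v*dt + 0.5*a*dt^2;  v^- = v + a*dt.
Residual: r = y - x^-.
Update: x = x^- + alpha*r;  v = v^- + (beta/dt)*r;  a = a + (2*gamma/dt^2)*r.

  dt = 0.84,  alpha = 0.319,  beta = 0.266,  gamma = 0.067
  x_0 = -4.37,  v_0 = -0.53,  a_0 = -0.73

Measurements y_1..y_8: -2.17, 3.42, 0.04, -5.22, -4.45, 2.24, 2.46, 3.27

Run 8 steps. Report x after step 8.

step 1: x_pred=-5.0727  r=2.9027  x^+=-4.1468  v^+=-0.2240  a^+=-0.1787
step 2: x_pred=-4.3980  r=7.8180  x^+=-1.9040  v^+=2.1016  a^+=1.3060
step 3: x_pred=0.3220  r=-0.2820  x^+=0.2320  v^+=3.1093  a^+=1.2524
step 4: x_pred=3.2857  r=-8.5057  x^+=0.5724  v^+=1.4678  a^+=-0.3629
step 5: x_pred=1.6773  r=-6.1273  x^+=-0.2773  v^+=-0.7773  a^+=-1.5265
step 6: x_pred=-1.4688  r=3.7088  x^+=-0.2857  v^+=-0.8851  a^+=-0.8222
step 7: x_pred=-1.3193  r=3.7793  x^+=-0.1137  v^+=-0.3790  a^+=-0.1045
step 8: x_pred=-0.4689  r=3.7389  x^+=0.7238  v^+=0.7172  a^+=0.6056

x_post = 0.7238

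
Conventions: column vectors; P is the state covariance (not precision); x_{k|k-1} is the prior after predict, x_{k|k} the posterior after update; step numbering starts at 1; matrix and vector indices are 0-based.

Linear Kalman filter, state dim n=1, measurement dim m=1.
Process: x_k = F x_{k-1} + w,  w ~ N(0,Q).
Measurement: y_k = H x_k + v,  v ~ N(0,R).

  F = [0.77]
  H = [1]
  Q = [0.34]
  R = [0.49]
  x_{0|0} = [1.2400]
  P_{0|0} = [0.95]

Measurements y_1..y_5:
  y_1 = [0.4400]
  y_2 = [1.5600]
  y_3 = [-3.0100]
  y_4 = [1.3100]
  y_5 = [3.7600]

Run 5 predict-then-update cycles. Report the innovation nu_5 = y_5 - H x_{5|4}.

innov = [3.5875]

step 1: x^-=[0.9548]  P^-=[0.9033]  S=[1.3933]  K=[0.6483]  nu=[-0.5148]  x^+=[0.6211]  P^+=[0.3177]
step 2: x^-=[0.4782]  P^-=[0.5283]  S=[1.0183]  K=[0.5188]  nu=[1.0818]  x^+=[1.0395]  P^+=[0.2542]
step 3: x^-=[0.8004]  P^-=[0.4907]  S=[0.9807]  K=[0.5004]  nu=[-3.8104]  x^+=[-1.1062]  P^+=[0.2452]
step 4: x^-=[-0.8518]  P^-=[0.4854]  S=[0.9754]  K=[0.4976]  nu=[2.1618]  x^+=[0.2240]  P^+=[0.2438]
step 5: x^-=[0.1725]  P^-=[0.4846]  S=[0.9746]  K=[0.4972]  nu=[3.5875]  x^+=[1.9562]  P^+=[0.2436]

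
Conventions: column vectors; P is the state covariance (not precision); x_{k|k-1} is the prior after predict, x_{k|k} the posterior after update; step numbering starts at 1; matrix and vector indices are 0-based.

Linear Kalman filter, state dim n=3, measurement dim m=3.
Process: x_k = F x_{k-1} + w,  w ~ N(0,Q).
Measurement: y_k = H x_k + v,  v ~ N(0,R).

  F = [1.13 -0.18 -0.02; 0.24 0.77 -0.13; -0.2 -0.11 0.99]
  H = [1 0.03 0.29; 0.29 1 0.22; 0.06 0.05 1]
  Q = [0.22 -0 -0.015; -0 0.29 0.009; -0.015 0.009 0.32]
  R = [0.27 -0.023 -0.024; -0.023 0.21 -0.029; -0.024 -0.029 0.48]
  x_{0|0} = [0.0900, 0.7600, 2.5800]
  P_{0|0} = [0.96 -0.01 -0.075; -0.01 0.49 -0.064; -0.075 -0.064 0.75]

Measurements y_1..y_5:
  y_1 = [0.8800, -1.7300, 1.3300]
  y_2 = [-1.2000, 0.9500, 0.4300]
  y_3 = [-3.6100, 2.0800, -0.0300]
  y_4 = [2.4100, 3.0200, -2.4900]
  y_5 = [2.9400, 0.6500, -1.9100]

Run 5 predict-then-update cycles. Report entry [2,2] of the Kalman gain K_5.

K[2,2] = 0.5771

step 1: x^-=[-0.0867, 0.2714, 2.4526]  P^-=[1.4690 0.1970 -0.3092; 0.1970 0.6623 -0.2428; -0.3092 -0.2428 1.1426]  S=[1.6640 0.5285 0.0813; 0.5285 1.0191 -0.0435; 0.0813 -0.0435 1.5694]  K=[0.8025 0.1211 -0.1728; -0.1357 0.7196 -0.0991; -0.0119 -0.0432 0.7079]  nu=[0.2473, -2.5158, -1.1310]  x^+=[0.0026, -1.4606, 1.7576]  P^+=[0.2537 -0.0354 -0.1192; -0.0354 0.1833 -0.0722; -0.1192 -0.0722 0.3521]
step 2: x^-=[0.2307, -1.3525, 1.9001]  P^-=[0.5692 0.0326 -0.1936; 0.0326 0.4280 -0.1451; -0.1936 -0.1451 0.7388]  S=[0.7889 0.1330 0.0233; 0.1330 0.6520 -0.0382; 0.0233 -0.0382 1.1844]  K=[0.6391 0.0991 -0.1426; -0.1010 0.6379 -0.0803; 0.0070 -0.0253 0.6069]  nu=[-1.9411, 1.8176, -1.4163]  x^+=[-0.6278, 0.1166, 0.9809]  P^+=[0.2028 -0.0271 -0.0975; -0.0271 0.1599 -0.0610; -0.0975 -0.0610 0.3008]
step 3: x^-=[-0.7500, -0.1884, 1.0839]  P^-=[0.4993 0.0255 -0.1600; 0.0255 0.4098 -0.1212; -0.1600 -0.1212 0.6755]  S=[0.7331 0.1183 0.0357; 0.1183 0.6356 -0.0203; 0.0357 -0.0203 1.1272]  K=[0.6099 0.0948 -0.1318; -0.0944 0.6297 -0.0736; 0.0180 -0.0145 0.5846]  nu=[-3.1686, 2.2475, -1.0594]  x^+=[-2.3299, 1.6041, 0.3751]  P^+=[0.1928 -0.0262 -0.0909; -0.0262 0.1568 -0.0576; -0.0909 -0.0576 0.2889]
step 4: x^-=[-2.9291, 0.6272, 0.6609]  P^-=[0.4857 0.0230 -0.1508; 0.0230 0.4065 -0.1147; -0.1508 -0.1147 0.6602]  S=[0.7236 0.1155 0.0399; 0.1155 0.6329 -0.0149; 0.0399 -0.0149 1.1135]  K=[0.6041 0.0932 -0.1286; -0.0937 0.6283 -0.0717; 0.0213 -0.0110 0.5787]  nu=[5.1286, 3.0968, -3.0065]  x^+=[0.8441, 2.3081, -1.0039]  P^+=[0.1907 -0.0263 -0.0891; -0.0263 0.1563 -0.0566; -0.0891 -0.0566 0.2858]
step 5: x^-=[0.5585, 2.1103, -1.4166]  P^-=[0.4829 0.0221 -0.1483; 0.0221 0.4056 -0.1129; -0.1483 -0.1129 0.6560]  S=[0.7218 0.1148 0.0410; 0.1148 0.6322 -0.0134; 0.0410 -0.0134 1.1098]  K=[0.6029 0.0927 -0.1277; -0.0937 0.6280 -0.0712; 0.0222 -0.0101 0.5771]  nu=[2.7290, -1.3106, -0.6325]  x^+=[2.1632, 1.0767, -1.7079]  P^+=[0.1902 -0.0264 -0.0886; -0.0264 0.1561 -0.0563; -0.0886 -0.0563 0.2849]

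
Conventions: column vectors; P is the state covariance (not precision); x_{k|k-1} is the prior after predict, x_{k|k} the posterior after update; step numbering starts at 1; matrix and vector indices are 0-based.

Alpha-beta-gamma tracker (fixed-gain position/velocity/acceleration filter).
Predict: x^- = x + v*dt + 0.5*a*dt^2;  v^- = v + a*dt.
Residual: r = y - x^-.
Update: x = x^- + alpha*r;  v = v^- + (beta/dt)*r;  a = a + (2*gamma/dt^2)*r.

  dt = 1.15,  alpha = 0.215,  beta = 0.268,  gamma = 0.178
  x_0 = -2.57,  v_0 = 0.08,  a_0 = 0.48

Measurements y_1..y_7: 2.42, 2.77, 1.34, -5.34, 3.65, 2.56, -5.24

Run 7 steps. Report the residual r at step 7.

step 1: x_pred=-2.1606  r=4.5806  x^+=-1.1758  v^+=1.6995  a^+=1.7130
step 2: x_pred=1.9114  r=0.8586  x^+=2.0960  v^+=3.8696  a^+=1.9442
step 3: x_pred=7.8316  r=-6.4916  x^+=6.4359  v^+=4.5925  a^+=0.1967
step 4: x_pred=11.8474  r=-17.1874  x^+=8.1521  v^+=0.8134  a^+=-4.4299
step 5: x_pred=6.1582  r=-2.5082  x^+=5.6189  v^+=-4.8655  a^+=-5.1051
step 6: x_pred=-3.3522  r=5.9122  x^+=-2.0810  v^+=-9.3586  a^+=-3.5136
step 7: x_pred=-15.1668  r=9.9268  x^+=-13.0325  v^+=-11.0859  a^+=-0.8414

resid = 9.9268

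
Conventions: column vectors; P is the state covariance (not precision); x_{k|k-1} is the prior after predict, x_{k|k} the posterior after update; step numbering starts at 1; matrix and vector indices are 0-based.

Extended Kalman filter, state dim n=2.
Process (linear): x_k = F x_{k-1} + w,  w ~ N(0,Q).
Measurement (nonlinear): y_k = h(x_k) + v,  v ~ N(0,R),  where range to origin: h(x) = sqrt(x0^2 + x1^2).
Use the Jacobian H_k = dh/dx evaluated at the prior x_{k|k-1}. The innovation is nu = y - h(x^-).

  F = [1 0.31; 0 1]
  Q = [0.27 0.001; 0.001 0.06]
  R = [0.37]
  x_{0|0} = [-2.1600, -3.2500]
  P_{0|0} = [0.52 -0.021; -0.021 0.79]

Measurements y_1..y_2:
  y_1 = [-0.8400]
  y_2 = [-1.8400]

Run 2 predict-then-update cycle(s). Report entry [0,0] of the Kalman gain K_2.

K[0,0] = -0.5190

step 1: x^-=[-3.1675, -3.2500]  P^-=[0.8529 0.2249; 0.2249 0.8500]  H_jac=[-0.6980 -0.7161]  S=[1.4462]  K=[-0.5230; -0.5294]  nu=[-5.3782]  x^+=[-0.3548, -0.4026]  P^+=[0.4573 -0.1755; -0.1755 0.4446]
step 2: x^-=[-0.4796, -0.4026]  P^-=[0.6612 -0.0367; -0.0367 0.5046]  H_jac=[-0.7659 -0.6429]  S=[0.9304]  K=[-0.5190; -0.3185]  nu=[-2.4662]  x^+=[0.8004, 0.3829]  P^+=[0.4106 -0.1905; -0.1905 0.4102]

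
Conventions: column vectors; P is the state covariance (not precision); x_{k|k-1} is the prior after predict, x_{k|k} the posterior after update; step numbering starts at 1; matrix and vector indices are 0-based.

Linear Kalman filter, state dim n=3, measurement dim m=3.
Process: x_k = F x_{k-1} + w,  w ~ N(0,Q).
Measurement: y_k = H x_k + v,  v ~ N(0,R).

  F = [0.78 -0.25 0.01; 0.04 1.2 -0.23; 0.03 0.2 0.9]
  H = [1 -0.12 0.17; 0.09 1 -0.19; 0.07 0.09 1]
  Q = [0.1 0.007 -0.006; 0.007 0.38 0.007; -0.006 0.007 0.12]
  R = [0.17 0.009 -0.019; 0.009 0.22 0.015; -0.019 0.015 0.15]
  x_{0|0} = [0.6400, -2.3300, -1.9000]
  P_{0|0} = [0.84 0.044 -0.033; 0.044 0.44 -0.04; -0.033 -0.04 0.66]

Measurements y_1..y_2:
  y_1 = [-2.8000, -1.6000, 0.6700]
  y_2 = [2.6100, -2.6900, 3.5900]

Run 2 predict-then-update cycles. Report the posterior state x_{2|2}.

step 1: x^-=[1.0627, -2.3334, -2.1568]  P^-=[0.6211 -0.0564 -0.0101; -0.0564 1.0768 -0.0634; -0.0101 -0.0634 0.6573]  S=[0.8383 -0.1518 0.1164; -0.1518 1.3398 -0.0766; 0.1164 -0.0766 0.8055]  K=[0.7718 0.0846 -0.0684; -0.1065 0.8041 0.1285; 0.0022 -0.0953 0.7987]  nu=[-3.7761, 0.2280, 2.9624]  x^+=[-2.0347, -1.3671, 0.1793]  P^+=[0.1397 0.0055 -0.0339; 0.0055 0.1806 0.0167; -0.0339 0.0167 0.1192]
step 2: x^-=[-1.2435, -1.7632, -0.1731]  P^-=[0.1935 -0.0307 -0.0374; -0.0307 0.6385 0.0424; -0.0374 0.0424 0.2282]  S=[0.3722 -0.0733 -0.0184; -0.0733 0.8479 0.0667; -0.0184 0.0667 0.3863]  K=[0.5183 0.0415 -0.0515; -0.1213 0.7201 0.1228; 0.0096 -0.0517 0.6031]  nu=[3.6714, -0.8478, 4.0088]  x^+=[0.4179, -2.3267, 2.3238]  P^+=[0.0935 0.0001 -0.0235; 0.0001 0.1624 0.0169; -0.0235 0.0169 0.0896]

x_post = [0.4179, -2.3267, 2.3238]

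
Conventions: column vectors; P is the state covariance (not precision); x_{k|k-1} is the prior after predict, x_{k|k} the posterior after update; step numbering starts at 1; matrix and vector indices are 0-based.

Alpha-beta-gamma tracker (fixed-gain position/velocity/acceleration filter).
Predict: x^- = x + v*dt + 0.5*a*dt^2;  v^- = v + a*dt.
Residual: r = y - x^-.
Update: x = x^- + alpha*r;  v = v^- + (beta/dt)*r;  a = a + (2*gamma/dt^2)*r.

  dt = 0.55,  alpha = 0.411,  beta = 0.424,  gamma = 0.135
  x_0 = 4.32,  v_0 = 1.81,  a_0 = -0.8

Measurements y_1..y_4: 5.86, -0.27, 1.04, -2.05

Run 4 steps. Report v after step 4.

step 1: x_pred=5.1945  r=0.6655  x^+=5.4680  v^+=1.8830  a^+=-0.2060
step 2: x_pred=6.4725  r=-6.7425  x^+=3.7014  v^+=-3.4281  a^+=-6.2241
step 3: x_pred=0.8745  r=0.1655  x^+=0.9425  v^+=-6.7238  a^+=-6.0764
step 4: x_pred=-3.6746  r=1.6246  x^+=-3.0069  v^+=-8.8134  a^+=-4.6263

v_post = -8.8134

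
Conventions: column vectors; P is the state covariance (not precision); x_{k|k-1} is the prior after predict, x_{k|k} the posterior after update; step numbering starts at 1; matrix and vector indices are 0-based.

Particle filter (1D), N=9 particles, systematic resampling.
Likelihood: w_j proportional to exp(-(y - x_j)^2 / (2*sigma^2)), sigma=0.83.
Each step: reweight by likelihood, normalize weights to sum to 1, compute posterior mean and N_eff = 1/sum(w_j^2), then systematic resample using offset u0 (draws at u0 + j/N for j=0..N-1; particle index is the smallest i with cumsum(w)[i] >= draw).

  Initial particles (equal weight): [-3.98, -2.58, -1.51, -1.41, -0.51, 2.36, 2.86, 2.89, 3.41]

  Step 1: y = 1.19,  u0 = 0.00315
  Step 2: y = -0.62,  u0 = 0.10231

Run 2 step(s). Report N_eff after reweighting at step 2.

step 1: w=[0.0000, 0.0000, 0.0064, 0.0094, 0.1557, 0.4697, 0.1676, 0.1557, 0.0355]  mean=2.0563  Neff=3.3492  idx=[2, 4, 5, 5, 5, 5, 6, 6, 7]
step 2: w=[0.3606, 0.6351, 0.0010, 0.0010, 0.0010, 0.0010, 0.0001, 0.0001, 0.0001]  mean=-0.8579  Neff=1.8749  idx=[0, 0, 0, 1, 1, 1, 1, 1, 1]

N_eff = 1.8749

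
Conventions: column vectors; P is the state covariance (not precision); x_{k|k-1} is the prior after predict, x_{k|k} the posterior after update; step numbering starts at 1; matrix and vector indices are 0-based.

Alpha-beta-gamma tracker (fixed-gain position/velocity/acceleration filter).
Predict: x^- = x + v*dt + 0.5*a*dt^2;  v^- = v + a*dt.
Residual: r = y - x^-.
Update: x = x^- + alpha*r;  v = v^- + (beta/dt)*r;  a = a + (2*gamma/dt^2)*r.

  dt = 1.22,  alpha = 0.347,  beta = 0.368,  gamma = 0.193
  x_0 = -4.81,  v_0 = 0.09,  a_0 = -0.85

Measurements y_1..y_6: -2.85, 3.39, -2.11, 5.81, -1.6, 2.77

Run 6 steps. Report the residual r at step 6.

resid = -4.7313

step 1: x_pred=-5.3328  r=2.4828  x^+=-4.4712  v^+=-0.1981  a^+=-0.2061
step 2: x_pred=-4.8663  r=8.2563  x^+=-2.0014  v^+=2.0409  a^+=1.9351
step 3: x_pred=1.9286  r=-4.0386  x^+=0.5272  v^+=3.1835  a^+=0.8877
step 4: x_pred=5.0716  r=0.7384  x^+=5.3278  v^+=4.4892  a^+=1.0792
step 5: x_pred=11.6078  r=-13.2078  x^+=7.0247  v^+=1.8218  a^+=-2.3461
step 6: x_pred=7.5013  r=-4.7313  x^+=5.8596  v^+=-2.4676  a^+=-3.5731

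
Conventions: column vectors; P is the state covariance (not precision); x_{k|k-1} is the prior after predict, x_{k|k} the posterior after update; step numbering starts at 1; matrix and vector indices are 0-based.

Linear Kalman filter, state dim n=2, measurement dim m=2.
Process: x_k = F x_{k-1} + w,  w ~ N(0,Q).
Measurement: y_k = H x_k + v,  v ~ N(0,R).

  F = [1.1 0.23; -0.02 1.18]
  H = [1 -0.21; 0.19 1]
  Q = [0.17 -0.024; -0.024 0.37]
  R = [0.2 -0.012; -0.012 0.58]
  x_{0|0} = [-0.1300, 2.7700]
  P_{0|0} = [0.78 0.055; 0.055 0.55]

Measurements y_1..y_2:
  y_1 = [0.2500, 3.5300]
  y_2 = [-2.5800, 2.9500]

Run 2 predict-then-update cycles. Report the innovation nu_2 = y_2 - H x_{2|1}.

step 1: x^-=[0.4941, 3.2712]  P^-=[1.1707 0.1792; 0.1792 1.1335]  S=[1.3454 0.1445; 0.1445 1.8239]  K=[0.8255 0.1548; -0.1134 0.6491]  nu=[0.4429, 0.1649]  x^+=[0.8852, 3.3280]  P^+=[0.1731 0.0470; 0.0470 0.3689]
step 2: x^-=[1.7392, 3.9094]  P^-=[0.4228 0.1331; 0.1331 0.8816]  S=[0.6057 0.0110; 0.0110 1.5274]  K=[0.6493 0.1351; -0.0967 0.5944]  nu=[-3.4982, -1.2898]  x^+=[-0.7066, 3.4808]  P^+=[0.1376 0.0444; 0.0444 0.3375]

innov = [-3.4982, -1.2898]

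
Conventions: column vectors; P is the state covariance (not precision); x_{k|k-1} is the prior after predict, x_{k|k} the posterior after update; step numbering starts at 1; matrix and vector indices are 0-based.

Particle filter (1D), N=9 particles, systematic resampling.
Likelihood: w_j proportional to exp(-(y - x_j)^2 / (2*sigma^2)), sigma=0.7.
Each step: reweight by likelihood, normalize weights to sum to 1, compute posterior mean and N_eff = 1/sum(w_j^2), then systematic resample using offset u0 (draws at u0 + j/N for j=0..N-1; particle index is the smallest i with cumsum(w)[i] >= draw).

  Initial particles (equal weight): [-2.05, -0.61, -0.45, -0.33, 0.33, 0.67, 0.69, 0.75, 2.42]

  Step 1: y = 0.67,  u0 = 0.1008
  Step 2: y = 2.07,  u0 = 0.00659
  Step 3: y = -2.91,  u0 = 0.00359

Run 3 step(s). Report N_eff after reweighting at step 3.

step 1: w=[0.0001, 0.0395, 0.0585, 0.0758, 0.1870, 0.2104, 0.2103, 0.2090, 0.0092]  mean=0.4513  Neff=5.6181  idx=[3, 4, 4, 5, 5, 6, 6, 7, 7]
step 2: w=[0.0028, 0.0460, 0.0460, 0.1368, 0.1368, 0.1448, 0.1448, 0.1709, 0.1709]  mean=0.6690  Neff=7.0400  idx=[1, 3, 3, 4, 5, 6, 7, 7, 8]
step 3: w=[0.6252, 0.0587, 0.0587, 0.0587, 0.0507, 0.0507, 0.0325, 0.0325, 0.0325]  mean=0.4673  Neff=2.4421  idx=[0, 0, 0, 0, 0, 0, 1, 3, 5]

N_eff = 2.4421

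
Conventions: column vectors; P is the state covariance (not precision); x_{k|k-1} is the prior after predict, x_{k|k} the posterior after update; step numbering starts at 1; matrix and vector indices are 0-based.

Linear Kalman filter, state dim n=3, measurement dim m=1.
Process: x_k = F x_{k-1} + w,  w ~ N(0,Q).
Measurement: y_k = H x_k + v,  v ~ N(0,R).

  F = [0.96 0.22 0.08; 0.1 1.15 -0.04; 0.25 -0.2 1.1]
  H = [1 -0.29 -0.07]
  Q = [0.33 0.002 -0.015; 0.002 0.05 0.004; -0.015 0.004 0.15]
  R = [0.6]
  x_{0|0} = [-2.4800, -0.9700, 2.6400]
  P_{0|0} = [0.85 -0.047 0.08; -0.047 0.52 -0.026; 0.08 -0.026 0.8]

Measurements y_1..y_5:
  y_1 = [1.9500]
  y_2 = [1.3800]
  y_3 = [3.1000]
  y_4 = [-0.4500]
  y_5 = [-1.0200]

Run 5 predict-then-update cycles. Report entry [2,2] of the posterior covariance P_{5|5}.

step 1: x^-=[-2.3830, -1.4691, 2.4780]  P^-=[1.1352 0.1551 0.3232; 0.1551 0.7384 -0.1672; 0.3232 -0.1672 1.2521]  S=[1.6614]  K=[0.6426; -0.0285; 0.1709]  nu=[4.0804]  x^+=[0.2389, -1.5854, 3.1755]  P^+=[0.4492 0.1855 0.1407; 0.1855 0.7371 -0.1591; 0.1407 -0.1591 1.2035]
step 2: x^-=[0.1346, -1.9263, 3.8699]  P^-=[0.8817 0.4191 0.2563; 0.4191 1.0874 -0.3461; 0.2563 -0.3461 1.7926]  S=[1.2889]  K=[0.5759; 0.0993; 0.1793]  nu=[0.9576]  x^+=[0.6861, -1.8312, 4.0416]  P^+=[0.4543 0.3454 0.1232; 0.3454 1.0747 -0.3691; 0.1232 -0.3691 1.7512]
step 3: x^-=[0.5791, -2.1990, 4.9836]  P^-=[0.9637 0.6664 0.2026; 0.6664 1.5910 -0.6740; 0.2026 -0.6740 2.5359]  S=[1.2677]  K=[0.5966; 0.1989; 0.1740]  nu=[2.2321]  x^+=[1.9107, -1.7550, 5.3719]  P^+=[0.5125 0.5159 0.0710; 0.5159 1.5408 -0.7179; 0.0710 -0.7179 2.4975]
step 4: x^-=[1.8779, -2.0421, 6.7378]  P^-=[1.0965 0.9521 0.1035; 0.9521 2.2810 -1.2162; 0.1035 -1.2162 3.5690]  S=[1.2897]  K=[0.6305; 0.2913; 0.1600]  nu=[-2.4485]  x^+=[0.3342, -2.7554, 6.3460]  P^+=[0.5838 0.7152 -0.0266; 0.7152 2.1716 -1.2763; -0.0266 -1.2763 3.5360]
step 5: x^-=[0.2223, -3.3891, 7.6152]  P^-=[1.2489 1.2961 -0.0743; 1.2961 3.2155 -2.0726; -0.0743 -2.0726 5.0273]  S=[1.3185]  K=[0.6661; 0.3858; 0.1326]  nu=[-1.6921]  x^+=[-0.9048, -4.0419, 7.3909]  P^+=[0.6639 0.9573 -0.1908; 0.9573 3.0193 -2.1400; -0.1908 -2.1400 5.0042]

P_post[2,2] = 5.0042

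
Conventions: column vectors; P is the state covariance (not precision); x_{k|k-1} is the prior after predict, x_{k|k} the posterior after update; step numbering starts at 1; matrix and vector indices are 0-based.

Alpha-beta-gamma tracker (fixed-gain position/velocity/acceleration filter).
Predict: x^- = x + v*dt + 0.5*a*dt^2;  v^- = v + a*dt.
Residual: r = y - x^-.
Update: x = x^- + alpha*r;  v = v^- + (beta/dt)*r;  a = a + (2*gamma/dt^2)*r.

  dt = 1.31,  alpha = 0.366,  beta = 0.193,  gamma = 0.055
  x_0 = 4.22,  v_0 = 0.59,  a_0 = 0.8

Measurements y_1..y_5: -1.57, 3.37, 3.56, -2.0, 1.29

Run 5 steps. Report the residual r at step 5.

resid = -1.6894

step 1: x_pred=5.6793  r=-7.2493  x^+=3.0261  v^+=0.5700  a^+=0.3353
step 2: x_pred=4.0605  r=-0.6905  x^+=3.8078  v^+=0.9075  a^+=0.2911
step 3: x_pred=5.2464  r=-1.6864  x^+=4.6291  v^+=1.0404  a^+=0.1830
step 4: x_pred=6.1490  r=-8.1490  x^+=3.1665  v^+=0.0795  a^+=-0.3394
step 5: x_pred=2.9794  r=-1.6894  x^+=2.3611  v^+=-0.6140  a^+=-0.4477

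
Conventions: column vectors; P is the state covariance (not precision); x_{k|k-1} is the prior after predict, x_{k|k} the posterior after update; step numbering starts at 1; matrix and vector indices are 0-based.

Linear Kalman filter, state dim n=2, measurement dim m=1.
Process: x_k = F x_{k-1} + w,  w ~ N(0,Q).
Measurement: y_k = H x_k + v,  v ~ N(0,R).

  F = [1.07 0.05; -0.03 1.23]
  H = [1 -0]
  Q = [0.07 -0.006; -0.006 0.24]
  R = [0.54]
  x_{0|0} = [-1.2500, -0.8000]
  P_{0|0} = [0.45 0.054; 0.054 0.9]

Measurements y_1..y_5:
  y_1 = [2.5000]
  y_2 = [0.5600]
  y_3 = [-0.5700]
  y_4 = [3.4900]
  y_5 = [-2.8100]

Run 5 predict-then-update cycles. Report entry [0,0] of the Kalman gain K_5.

step 1: x^-=[-1.3775, -0.9465]  P^-=[0.5932 0.1059; 0.1059 1.5980]  S=[1.1332]  K=[0.5235; 0.0934]  nu=[3.8775]  x^+=[0.6523, -0.5842]  P^+=[0.2827 0.0505; 0.0505 1.5881]
step 2: x^-=[0.6688, -0.7381]  P^-=[0.4030 0.1489; 0.1489 2.6392]  S=[0.9430]  K=[0.4274; 0.1579]  nu=[-0.1088]  x^+=[0.6223, -0.7553]  P^+=[0.2308 0.0853; 0.0853 2.6157]
step 3: x^-=[0.6281, -0.9477]  P^-=[0.3499 0.2596; 0.2596 4.1912]  S=[0.8899]  K=[0.3932; 0.2917]  nu=[-1.1981]  x^+=[0.1570, -1.2971]  P^+=[0.2123 0.1575; 0.1575 4.1155]
step 4: x^-=[0.1032, -1.6002]  P^-=[0.3402 0.4474; 0.4474 6.4549]  S=[0.8802]  K=[0.3865; 0.5082]  nu=[3.3868]  x^+=[1.4122, 0.1211]  P^+=[0.2087 0.2744; 0.2744 6.2275]
step 5: x^-=[1.5172, 0.1066]  P^-=[0.3539 0.7311; 0.7311 9.6416]  S=[0.8939]  K=[0.3959; 0.8179]  nu=[-4.3272]  x^+=[-0.1960, -3.4324]  P^+=[0.2138 0.4416; 0.4416 9.0437]

K[0,0] = 0.3959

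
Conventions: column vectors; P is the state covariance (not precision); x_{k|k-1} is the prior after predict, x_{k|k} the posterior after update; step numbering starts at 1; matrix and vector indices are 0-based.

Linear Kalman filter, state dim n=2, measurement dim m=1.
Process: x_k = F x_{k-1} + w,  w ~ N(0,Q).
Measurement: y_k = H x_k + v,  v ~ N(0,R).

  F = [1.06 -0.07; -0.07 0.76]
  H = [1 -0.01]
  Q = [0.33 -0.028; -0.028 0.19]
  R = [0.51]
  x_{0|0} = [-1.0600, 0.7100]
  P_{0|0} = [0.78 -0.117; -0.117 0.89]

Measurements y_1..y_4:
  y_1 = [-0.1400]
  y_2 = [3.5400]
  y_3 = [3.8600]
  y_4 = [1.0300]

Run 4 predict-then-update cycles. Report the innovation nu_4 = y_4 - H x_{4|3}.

innov = [-2.2583]

step 1: x^-=[-1.1733, 0.6138]  P^-=[1.2281 -0.2281; -0.2281 0.7203]  S=[1.7428]  K=[0.7060; -0.1350]  nu=[1.0394]  x^+=[-0.4394, 0.4735]  P^+=[0.3594 -0.0620; -0.0620 0.6886]
step 2: x^-=[-0.4990, 0.3906]  P^-=[0.7464 -0.1415; -0.1415 0.5961]  S=[1.2593]  K=[0.5939; -0.1171]  nu=[4.0429]  x^+=[1.9019, -0.0829]  P^+=[0.3023 -0.0539; -0.0539 0.5788]
step 3: x^-=[2.0218, -0.1961]  P^-=[0.6805 -0.1249; -0.1249 0.5315]  S=[1.1931]  K=[0.5714; -0.1092]  nu=[1.8362]  x^+=[3.0711, -0.3966]  P^+=[0.2909 -0.0505; -0.0505 0.5173]
step 4: x^-=[3.2831, -0.5164]  P^-=[0.6669 -0.1180; -0.1180 0.4956]  S=[1.1793]  K=[0.5665; -0.1043]  nu=[-2.2583]  x^+=[2.0038, -0.2808]  P^+=[0.2884 -0.0484; -0.0484 0.4828]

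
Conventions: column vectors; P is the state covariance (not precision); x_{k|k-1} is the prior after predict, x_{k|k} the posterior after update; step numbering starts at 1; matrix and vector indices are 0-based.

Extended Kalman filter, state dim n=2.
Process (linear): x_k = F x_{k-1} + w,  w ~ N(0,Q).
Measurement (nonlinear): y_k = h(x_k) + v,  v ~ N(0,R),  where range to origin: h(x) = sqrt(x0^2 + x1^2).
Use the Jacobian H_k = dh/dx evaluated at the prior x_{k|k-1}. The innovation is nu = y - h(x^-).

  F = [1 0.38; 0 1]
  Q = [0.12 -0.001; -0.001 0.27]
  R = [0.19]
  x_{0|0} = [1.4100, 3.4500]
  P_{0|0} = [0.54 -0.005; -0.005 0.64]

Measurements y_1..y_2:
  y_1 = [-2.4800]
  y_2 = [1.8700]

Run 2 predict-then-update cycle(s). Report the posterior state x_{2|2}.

x_post = [-1.3097, -1.2840]

step 1: x^-=[2.7210, 3.4500]  P^-=[0.7486 0.2372; 0.2372 0.9100]  H_jac=[0.6193 0.7852]  S=[1.2688]  K=[0.5122; 0.6789]  nu=[-6.8739]  x^+=[-0.7996, -1.2168]  P^+=[0.4158 -0.2040; -0.2040 0.3252]
step 2: x^-=[-1.2620, -1.2168]  P^-=[0.4277 -0.0814; -0.0814 0.5952]  H_jac=[-0.7199 -0.6941]  S=[0.6170]  K=[-0.4074; -0.5745]  nu=[0.1169]  x^+=[-1.3097, -1.2840]  P^+=[0.3253 -0.2258; -0.2258 0.3915]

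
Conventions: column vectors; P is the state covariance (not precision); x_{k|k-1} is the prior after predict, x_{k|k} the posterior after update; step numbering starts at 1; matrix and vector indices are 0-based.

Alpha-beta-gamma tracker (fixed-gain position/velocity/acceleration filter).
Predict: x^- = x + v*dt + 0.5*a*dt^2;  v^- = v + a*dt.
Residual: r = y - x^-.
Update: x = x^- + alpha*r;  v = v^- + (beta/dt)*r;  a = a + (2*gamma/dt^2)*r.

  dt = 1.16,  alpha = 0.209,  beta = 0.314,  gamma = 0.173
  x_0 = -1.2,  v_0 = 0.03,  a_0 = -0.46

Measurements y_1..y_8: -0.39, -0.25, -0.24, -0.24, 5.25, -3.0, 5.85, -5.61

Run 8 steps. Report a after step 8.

a_post = -3.8617

step 1: x_pred=-1.4747  r=1.0847  x^+=-1.2480  v^+=-0.2100  a^+=-0.1811
step 2: x_pred=-1.6134  r=1.3634  x^+=-1.3285  v^+=-0.0510  a^+=0.1695
step 3: x_pred=-1.2736  r=1.0336  x^+=-1.0576  v^+=0.4254  a^+=0.4353
step 4: x_pred=-0.2713  r=0.0313  x^+=-0.2647  v^+=0.9388  a^+=0.4433
step 5: x_pred=1.1225  r=4.1275  x^+=1.9851  v^+=2.5703  a^+=1.5046
step 6: x_pred=5.9789  r=-8.9789  x^+=4.1023  v^+=1.8851  a^+=-0.8042
step 7: x_pred=5.7480  r=0.1020  x^+=5.7693  v^+=0.9799  a^+=-0.7779
step 8: x_pred=6.3826  r=-11.9926  x^+=3.8761  v^+=-3.1688  a^+=-3.8617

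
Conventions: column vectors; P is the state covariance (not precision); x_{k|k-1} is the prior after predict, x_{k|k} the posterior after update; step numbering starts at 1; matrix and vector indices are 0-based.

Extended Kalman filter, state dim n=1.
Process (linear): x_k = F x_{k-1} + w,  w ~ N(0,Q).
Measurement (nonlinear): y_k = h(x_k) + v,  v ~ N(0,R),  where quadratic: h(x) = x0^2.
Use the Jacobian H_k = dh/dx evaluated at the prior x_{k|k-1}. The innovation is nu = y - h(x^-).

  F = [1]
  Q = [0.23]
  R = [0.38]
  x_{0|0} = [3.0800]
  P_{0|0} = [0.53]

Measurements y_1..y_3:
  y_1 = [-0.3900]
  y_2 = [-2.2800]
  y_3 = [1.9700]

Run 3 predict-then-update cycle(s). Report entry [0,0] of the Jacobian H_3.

H_jac[0,0] = 0.4283

step 1: x^-=[3.0800]  P^-=[0.7600]  H_jac=[6.1600]  S=[29.2187]  K=[0.1602]  nu=[-9.8764]  x^+=[1.4975]  P^+=[0.0099]
step 2: x^-=[1.4975]  P^-=[0.2399]  H_jac=[2.9951]  S=[2.5319]  K=[0.2838]  nu=[-4.5226]  x^+=[0.2142]  P^+=[0.0360]
step 3: x^-=[0.2142]  P^-=[0.2660]  H_jac=[0.4283]  S=[0.4288]  K=[0.2657]  nu=[1.9241]  x^+=[0.7254]  P^+=[0.2357]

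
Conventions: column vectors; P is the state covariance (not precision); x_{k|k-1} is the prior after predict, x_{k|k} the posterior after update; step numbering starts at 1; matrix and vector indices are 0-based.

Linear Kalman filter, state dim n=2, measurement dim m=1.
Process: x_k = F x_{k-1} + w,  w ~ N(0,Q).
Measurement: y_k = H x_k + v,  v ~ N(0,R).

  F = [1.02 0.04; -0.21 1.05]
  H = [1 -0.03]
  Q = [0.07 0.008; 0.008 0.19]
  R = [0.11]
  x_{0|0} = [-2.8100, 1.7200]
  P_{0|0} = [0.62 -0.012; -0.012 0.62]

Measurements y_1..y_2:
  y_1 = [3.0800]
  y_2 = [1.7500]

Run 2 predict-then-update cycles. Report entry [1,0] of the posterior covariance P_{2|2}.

P_post[1,0] = 0.0343

step 1: x^-=[-2.7974, 2.3961]  P^-=[0.7151 -0.1115; -0.1115 0.9062]  S=[0.8326]  K=[0.8629; -0.1666]  nu=[5.9493]  x^+=[2.3361, 1.4050]  P^+=[0.0952 0.0082; 0.0082 0.8831]
step 2: x^-=[2.4390, 0.9846]  P^-=[0.1711 0.0334; 0.0334 1.1642]  S=[0.2801]  K=[0.6072; -0.0055]  nu=[-0.6595]  x^+=[2.0386, 0.9883]  P^+=[0.0678 0.0343; 0.0343 1.1642]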